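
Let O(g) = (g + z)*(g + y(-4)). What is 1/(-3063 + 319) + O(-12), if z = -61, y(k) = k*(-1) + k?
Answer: 2403743/2744 ≈ 876.00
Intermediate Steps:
y(k) = 0 (y(k) = -k + k = 0)
O(g) = g*(-61 + g) (O(g) = (g - 61)*(g + 0) = (-61 + g)*g = g*(-61 + g))
1/(-3063 + 319) + O(-12) = 1/(-3063 + 319) - 12*(-61 - 12) = 1/(-2744) - 12*(-73) = -1/2744 + 876 = 2403743/2744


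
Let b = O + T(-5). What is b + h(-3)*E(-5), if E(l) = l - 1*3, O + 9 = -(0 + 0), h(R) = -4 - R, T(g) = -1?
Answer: -2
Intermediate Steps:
O = -9 (O = -9 - (0 + 0) = -9 - 1*0 = -9 + 0 = -9)
E(l) = -3 + l (E(l) = l - 3 = -3 + l)
b = -10 (b = -9 - 1 = -10)
b + h(-3)*E(-5) = -10 + (-4 - 1*(-3))*(-3 - 5) = -10 + (-4 + 3)*(-8) = -10 - 1*(-8) = -10 + 8 = -2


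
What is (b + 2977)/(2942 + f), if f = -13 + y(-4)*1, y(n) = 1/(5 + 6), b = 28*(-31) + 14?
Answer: 23353/32220 ≈ 0.72480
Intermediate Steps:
b = -854 (b = -868 + 14 = -854)
y(n) = 1/11
f = -142/11 (f = -13 + (1/11)*1 = -13 + 1/11 = -142/11 ≈ -12.909)
(b + 2977)/(2942 + f) = (-854 + 2977)/(2942 - 142/11) = 2123/(32220/11) = 2123*(11/32220) = 23353/32220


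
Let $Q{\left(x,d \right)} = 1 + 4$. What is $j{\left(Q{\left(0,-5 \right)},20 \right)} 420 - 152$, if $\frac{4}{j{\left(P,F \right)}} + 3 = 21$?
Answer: $- \frac{176}{3} \approx -58.667$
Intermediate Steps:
$Q{\left(x,d \right)} = 5$
$j{\left(P,F \right)} = \frac{2}{9}$ ($j{\left(P,F \right)} = \frac{4}{-3 + 21} = \frac{4}{18} = 4 \cdot \frac{1}{18} = \frac{2}{9}$)
$j{\left(Q{\left(0,-5 \right)},20 \right)} 420 - 152 = \frac{2}{9} \cdot 420 - 152 = \frac{280}{3} - 152 = - \frac{176}{3}$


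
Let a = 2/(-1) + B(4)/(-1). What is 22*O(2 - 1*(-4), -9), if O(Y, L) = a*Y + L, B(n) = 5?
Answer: -1122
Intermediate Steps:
a = -7 (a = 2/(-1) + 5/(-1) = 2*(-1) + 5*(-1) = -2 - 5 = -7)
O(Y, L) = L - 7*Y (O(Y, L) = -7*Y + L = L - 7*Y)
22*O(2 - 1*(-4), -9) = 22*(-9 - 7*(2 - 1*(-4))) = 22*(-9 - 7*(2 + 4)) = 22*(-9 - 7*6) = 22*(-9 - 42) = 22*(-51) = -1122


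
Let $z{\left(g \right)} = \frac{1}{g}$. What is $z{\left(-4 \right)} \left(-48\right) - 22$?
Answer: $-10$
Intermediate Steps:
$z{\left(-4 \right)} \left(-48\right) - 22 = \frac{1}{-4} \left(-48\right) - 22 = \left(- \frac{1}{4}\right) \left(-48\right) - 22 = 12 - 22 = -10$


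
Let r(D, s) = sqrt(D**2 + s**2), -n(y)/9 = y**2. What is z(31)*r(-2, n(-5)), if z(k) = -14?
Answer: -14*sqrt(50629) ≈ -3150.1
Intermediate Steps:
n(y) = -9*y**2
z(31)*r(-2, n(-5)) = -14*sqrt((-2)**2 + (-9*(-5)**2)**2) = -14*sqrt(4 + (-9*25)**2) = -14*sqrt(4 + (-225)**2) = -14*sqrt(4 + 50625) = -14*sqrt(50629)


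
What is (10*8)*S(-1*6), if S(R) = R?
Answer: -480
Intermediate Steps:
(10*8)*S(-1*6) = (10*8)*(-1*6) = 80*(-6) = -480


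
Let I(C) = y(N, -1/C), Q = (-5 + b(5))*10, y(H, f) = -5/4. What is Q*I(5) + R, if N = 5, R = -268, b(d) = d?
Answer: -268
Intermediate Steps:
y(H, f) = -5/4 (y(H, f) = -5*¼ = -5/4)
Q = 0 (Q = (-5 + 5)*10 = 0*10 = 0)
I(C) = -5/4
Q*I(5) + R = 0*(-5/4) - 268 = 0 - 268 = -268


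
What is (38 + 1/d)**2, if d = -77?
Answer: 8555625/5929 ≈ 1443.0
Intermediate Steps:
(38 + 1/d)**2 = (38 + 1/(-77))**2 = (38 - 1/77)**2 = (2925/77)**2 = 8555625/5929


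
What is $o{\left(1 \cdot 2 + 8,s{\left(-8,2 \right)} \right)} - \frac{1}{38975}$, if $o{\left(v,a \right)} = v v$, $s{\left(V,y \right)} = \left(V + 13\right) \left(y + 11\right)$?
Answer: $\frac{3897499}{38975} \approx 100.0$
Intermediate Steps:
$s{\left(V,y \right)} = \left(11 + y\right) \left(13 + V\right)$ ($s{\left(V,y \right)} = \left(13 + V\right) \left(11 + y\right) = \left(11 + y\right) \left(13 + V\right)$)
$o{\left(v,a \right)} = v^{2}$
$o{\left(1 \cdot 2 + 8,s{\left(-8,2 \right)} \right)} - \frac{1}{38975} = \left(1 \cdot 2 + 8\right)^{2} - \frac{1}{38975} = \left(2 + 8\right)^{2} - \frac{1}{38975} = 10^{2} - \frac{1}{38975} = 100 - \frac{1}{38975} = \frac{3897499}{38975}$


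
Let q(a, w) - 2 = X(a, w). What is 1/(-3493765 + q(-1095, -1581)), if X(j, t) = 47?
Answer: -1/3493716 ≈ -2.8623e-7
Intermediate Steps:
q(a, w) = 49 (q(a, w) = 2 + 47 = 49)
1/(-3493765 + q(-1095, -1581)) = 1/(-3493765 + 49) = 1/(-3493716) = -1/3493716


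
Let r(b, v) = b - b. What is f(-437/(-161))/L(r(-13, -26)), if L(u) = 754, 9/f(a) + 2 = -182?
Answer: -9/138736 ≈ -6.4871e-5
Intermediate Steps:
f(a) = -9/184 (f(a) = 9/(-2 - 182) = 9/(-184) = 9*(-1/184) = -9/184)
r(b, v) = 0
f(-437/(-161))/L(r(-13, -26)) = -9/184/754 = -9/184*1/754 = -9/138736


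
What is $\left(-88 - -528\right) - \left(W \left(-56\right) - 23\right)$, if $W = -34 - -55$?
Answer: $1639$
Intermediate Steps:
$W = 21$ ($W = -34 + 55 = 21$)
$\left(-88 - -528\right) - \left(W \left(-56\right) - 23\right) = \left(-88 - -528\right) - \left(21 \left(-56\right) - 23\right) = \left(-88 + 528\right) - \left(-1176 - 23\right) = 440 - -1199 = 440 + 1199 = 1639$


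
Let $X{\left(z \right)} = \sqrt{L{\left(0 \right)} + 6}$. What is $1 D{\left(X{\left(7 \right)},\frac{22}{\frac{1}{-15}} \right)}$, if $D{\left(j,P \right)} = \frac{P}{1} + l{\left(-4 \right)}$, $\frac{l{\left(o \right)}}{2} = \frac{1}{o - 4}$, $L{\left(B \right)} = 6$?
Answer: $- \frac{1321}{4} \approx -330.25$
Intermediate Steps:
$l{\left(o \right)} = \frac{2}{-4 + o}$ ($l{\left(o \right)} = \frac{2}{o - 4} = \frac{2}{-4 + o}$)
$X{\left(z \right)} = 2 \sqrt{3}$ ($X{\left(z \right)} = \sqrt{6 + 6} = \sqrt{12} = 2 \sqrt{3}$)
$D{\left(j,P \right)} = - \frac{1}{4} + P$ ($D{\left(j,P \right)} = \frac{P}{1} + \frac{2}{-4 - 4} = 1 P + \frac{2}{-8} = P + 2 \left(- \frac{1}{8}\right) = P - \frac{1}{4} = - \frac{1}{4} + P$)
$1 D{\left(X{\left(7 \right)},\frac{22}{\frac{1}{-15}} \right)} = 1 \left(- \frac{1}{4} + \frac{22}{\frac{1}{-15}}\right) = 1 \left(- \frac{1}{4} + \frac{22}{- \frac{1}{15}}\right) = 1 \left(- \frac{1}{4} + 22 \left(-15\right)\right) = 1 \left(- \frac{1}{4} - 330\right) = 1 \left(- \frac{1321}{4}\right) = - \frac{1321}{4}$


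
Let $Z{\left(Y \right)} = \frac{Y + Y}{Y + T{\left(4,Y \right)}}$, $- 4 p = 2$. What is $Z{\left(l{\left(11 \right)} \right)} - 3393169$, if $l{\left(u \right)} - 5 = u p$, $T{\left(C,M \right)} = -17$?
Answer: $- \frac{118760913}{35} \approx -3.3932 \cdot 10^{6}$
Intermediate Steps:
$p = - \frac{1}{2}$ ($p = \left(- \frac{1}{4}\right) 2 = - \frac{1}{2} \approx -0.5$)
$l{\left(u \right)} = 5 - \frac{u}{2}$ ($l{\left(u \right)} = 5 + u \left(- \frac{1}{2}\right) = 5 - \frac{u}{2}$)
$Z{\left(Y \right)} = \frac{2 Y}{-17 + Y}$ ($Z{\left(Y \right)} = \frac{Y + Y}{Y - 17} = \frac{2 Y}{-17 + Y}$)
$Z{\left(l{\left(11 \right)} \right)} - 3393169 = \frac{2 \left(5 - \frac{11}{2}\right)}{-17 + \left(5 - \frac{11}{2}\right)} - 3393169 = 2 \left(- \frac{1}{2}\right) \frac{1}{-17 - \frac{1}{2}} - 3393169 = 2 \left(- \frac{1}{2}\right) \frac{1}{- \frac{35}{2}} - 3393169 = 2 \left(- \frac{1}{2}\right) \left(- \frac{2}{35}\right) - 3393169 = \frac{2}{35} - 3393169 = - \frac{118760913}{35}$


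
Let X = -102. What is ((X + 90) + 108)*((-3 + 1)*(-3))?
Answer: 576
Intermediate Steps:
((X + 90) + 108)*((-3 + 1)*(-3)) = ((-102 + 90) + 108)*((-3 + 1)*(-3)) = (-12 + 108)*(-2*(-3)) = 96*6 = 576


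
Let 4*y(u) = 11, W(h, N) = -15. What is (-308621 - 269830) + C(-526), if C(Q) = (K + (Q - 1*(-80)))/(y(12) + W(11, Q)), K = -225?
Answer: -28341415/49 ≈ -5.7840e+5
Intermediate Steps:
y(u) = 11/4 (y(u) = (¼)*11 = 11/4)
C(Q) = 580/49 - 4*Q/49 (C(Q) = (-225 + (Q - 1*(-80)))/(11/4 - 15) = (-225 + (Q + 80))/(-49/4) = (-225 + (80 + Q))*(-4/49) = (-145 + Q)*(-4/49) = 580/49 - 4*Q/49)
(-308621 - 269830) + C(-526) = (-308621 - 269830) + (580/49 - 4/49*(-526)) = -578451 + (580/49 + 2104/49) = -578451 + 2684/49 = -28341415/49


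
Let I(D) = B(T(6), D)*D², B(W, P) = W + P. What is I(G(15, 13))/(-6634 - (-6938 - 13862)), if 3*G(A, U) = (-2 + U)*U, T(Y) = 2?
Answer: 3046901/382482 ≈ 7.9661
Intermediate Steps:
G(A, U) = U*(-2 + U)/3 (G(A, U) = ((-2 + U)*U)/3 = (U*(-2 + U))/3 = U*(-2 + U)/3)
B(W, P) = P + W
I(D) = D²*(2 + D) (I(D) = (D + 2)*D² = (2 + D)*D² = D²*(2 + D))
I(G(15, 13))/(-6634 - (-6938 - 13862)) = (((⅓)*13*(-2 + 13))²*(2 + (⅓)*13*(-2 + 13)))/(-6634 - (-6938 - 13862)) = (((⅓)*13*11)²*(2 + (⅓)*13*11))/(-6634 - 1*(-20800)) = ((143/3)²*(2 + 143/3))/(-6634 + 20800) = ((20449/9)*(149/3))/14166 = (3046901/27)*(1/14166) = 3046901/382482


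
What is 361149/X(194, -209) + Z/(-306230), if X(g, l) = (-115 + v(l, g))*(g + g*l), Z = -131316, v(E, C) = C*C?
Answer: 33118008778267/77274455475360 ≈ 0.42858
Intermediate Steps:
v(E, C) = C²
X(g, l) = (-115 + g²)*(g + g*l)
361149/X(194, -209) + Z/(-306230) = 361149/((194*(-115 + 194² - 115*(-209) - 209*194²))) - 131316/(-306230) = 361149/((194*(-115 + 37636 + 24035 - 209*37636))) - 131316*(-1/306230) = 361149/((194*(-115 + 37636 + 24035 - 7865924))) + 65658/153115 = 361149/((194*(-7804368))) + 65658/153115 = 361149/(-1514047392) + 65658/153115 = 361149*(-1/1514047392) + 65658/153115 = -120383/504682464 + 65658/153115 = 33118008778267/77274455475360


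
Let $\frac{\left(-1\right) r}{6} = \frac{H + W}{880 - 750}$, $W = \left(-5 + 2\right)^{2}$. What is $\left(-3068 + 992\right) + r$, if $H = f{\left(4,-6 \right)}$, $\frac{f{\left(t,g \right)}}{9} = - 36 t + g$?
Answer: $- \frac{130917}{65} \approx -2014.1$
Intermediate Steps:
$f{\left(t,g \right)} = - 324 t + 9 g$ ($f{\left(t,g \right)} = 9 \left(- 36 t + g\right) = 9 \left(g - 36 t\right) = - 324 t + 9 g$)
$H = -1350$ ($H = \left(-324\right) 4 + 9 \left(-6\right) = -1296 - 54 = -1350$)
$W = 9$ ($W = \left(-3\right)^{2} = 9$)
$r = \frac{4023}{65}$ ($r = - 6 \frac{-1350 + 9}{880 - 750} = - 6 \left(- \frac{1341}{130}\right) = - 6 \left(\left(-1341\right) \frac{1}{130}\right) = \left(-6\right) \left(- \frac{1341}{130}\right) = \frac{4023}{65} \approx 61.892$)
$\left(-3068 + 992\right) + r = \left(-3068 + 992\right) + \frac{4023}{65} = -2076 + \frac{4023}{65} = - \frac{130917}{65}$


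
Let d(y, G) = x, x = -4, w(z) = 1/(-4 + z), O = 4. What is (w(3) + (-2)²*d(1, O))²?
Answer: 289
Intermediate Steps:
d(y, G) = -4
(w(3) + (-2)²*d(1, O))² = (1/(-4 + 3) + (-2)²*(-4))² = (1/(-1) + 4*(-4))² = (-1 - 16)² = (-17)² = 289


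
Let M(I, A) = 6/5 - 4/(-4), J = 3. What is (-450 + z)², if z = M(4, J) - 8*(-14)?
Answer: 2819041/25 ≈ 1.1276e+5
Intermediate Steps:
M(I, A) = 11/5 (M(I, A) = 6*(⅕) - 4*(-¼) = 6/5 + 1 = 11/5)
z = 571/5 (z = 11/5 - 8*(-14) = 11/5 + 112 = 571/5 ≈ 114.20)
(-450 + z)² = (-450 + 571/5)² = (-1679/5)² = 2819041/25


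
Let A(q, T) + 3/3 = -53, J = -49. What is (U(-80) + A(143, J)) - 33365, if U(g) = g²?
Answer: -27019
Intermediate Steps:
A(q, T) = -54 (A(q, T) = -1 - 53 = -54)
(U(-80) + A(143, J)) - 33365 = ((-80)² - 54) - 33365 = (6400 - 54) - 33365 = 6346 - 33365 = -27019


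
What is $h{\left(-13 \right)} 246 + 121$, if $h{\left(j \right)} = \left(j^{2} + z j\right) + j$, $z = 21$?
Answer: $-28661$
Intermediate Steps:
$h{\left(j \right)} = j^{2} + 22 j$ ($h{\left(j \right)} = \left(j^{2} + 21 j\right) + j = j^{2} + 22 j$)
$h{\left(-13 \right)} 246 + 121 = - 13 \left(22 - 13\right) 246 + 121 = \left(-13\right) 9 \cdot 246 + 121 = \left(-117\right) 246 + 121 = -28782 + 121 = -28661$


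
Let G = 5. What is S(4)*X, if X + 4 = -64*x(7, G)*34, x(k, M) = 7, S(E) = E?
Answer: -60944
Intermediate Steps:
X = -15236 (X = -4 - 64*7*34 = -4 - 448*34 = -4 - 15232 = -15236)
S(4)*X = 4*(-15236) = -60944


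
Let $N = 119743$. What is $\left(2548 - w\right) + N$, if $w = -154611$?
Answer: $276902$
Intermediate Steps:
$\left(2548 - w\right) + N = \left(2548 - -154611\right) + 119743 = \left(2548 + 154611\right) + 119743 = 157159 + 119743 = 276902$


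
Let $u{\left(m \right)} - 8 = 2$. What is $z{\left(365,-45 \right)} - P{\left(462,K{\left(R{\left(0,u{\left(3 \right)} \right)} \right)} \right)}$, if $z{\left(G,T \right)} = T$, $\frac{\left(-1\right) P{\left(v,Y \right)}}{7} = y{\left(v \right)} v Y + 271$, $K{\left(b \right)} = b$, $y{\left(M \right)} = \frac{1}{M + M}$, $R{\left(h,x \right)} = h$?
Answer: $1852$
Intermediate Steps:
$u{\left(m \right)} = 10$ ($u{\left(m \right)} = 8 + 2 = 10$)
$y{\left(M \right)} = \frac{1}{2 M}$
$P{\left(v,Y \right)} = -1897 - \frac{7 Y}{2}$ ($P{\left(v,Y \right)} = - 7 \left(\frac{1}{2 v} v Y + 271\right) = - 7 \left(\frac{Y}{2} + 271\right) = - 7 \left(271 + \frac{Y}{2}\right) = -1897 - \frac{7 Y}{2}$)
$z{\left(365,-45 \right)} - P{\left(462,K{\left(R{\left(0,u{\left(3 \right)} \right)} \right)} \right)} = -45 - \left(-1897 - 0\right) = -45 - \left(-1897 + 0\right) = -45 - -1897 = -45 + 1897 = 1852$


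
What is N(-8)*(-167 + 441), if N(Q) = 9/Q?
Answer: -1233/4 ≈ -308.25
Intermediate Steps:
N(-8)*(-167 + 441) = (9/(-8))*(-167 + 441) = (9*(-1/8))*274 = -9/8*274 = -1233/4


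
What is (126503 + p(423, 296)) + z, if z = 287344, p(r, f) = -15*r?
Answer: 407502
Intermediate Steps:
(126503 + p(423, 296)) + z = (126503 - 15*423) + 287344 = (126503 - 6345) + 287344 = 120158 + 287344 = 407502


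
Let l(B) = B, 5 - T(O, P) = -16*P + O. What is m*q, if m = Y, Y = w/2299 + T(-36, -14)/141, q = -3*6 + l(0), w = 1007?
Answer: 88020/5687 ≈ 15.477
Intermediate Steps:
T(O, P) = 5 - O + 16*P (T(O, P) = 5 - (-16*P + O) = 5 - (O - 16*P) = 5 + (-O + 16*P) = 5 - O + 16*P)
q = -18 (q = -3*6 + 0 = -18 + 0 = -18)
Y = -4890/5687 (Y = 1007/2299 + (5 - 1*(-36) + 16*(-14))/141 = 1007*(1/2299) + (5 + 36 - 224)*(1/141) = 53/121 - 183*1/141 = 53/121 - 61/47 = -4890/5687 ≈ -0.85986)
m = -4890/5687 ≈ -0.85986
m*q = -4890/5687*(-18) = 88020/5687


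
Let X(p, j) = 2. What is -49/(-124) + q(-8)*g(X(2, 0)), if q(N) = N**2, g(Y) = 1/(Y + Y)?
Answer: 2033/124 ≈ 16.395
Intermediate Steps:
g(Y) = 1/(2*Y)
-49/(-124) + q(-8)*g(X(2, 0)) = -49/(-124) + (-8)**2*((1/2)/2) = -49*(-1/124) + 64*((1/2)*(1/2)) = 49/124 + 64*(1/4) = 49/124 + 16 = 2033/124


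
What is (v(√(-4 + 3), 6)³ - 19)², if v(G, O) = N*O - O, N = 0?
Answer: 55225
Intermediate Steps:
v(G, O) = -O (v(G, O) = 0*O - O = 0 - O = -O)
(v(√(-4 + 3), 6)³ - 19)² = ((-1*6)³ - 19)² = ((-6)³ - 19)² = (-216 - 19)² = (-235)² = 55225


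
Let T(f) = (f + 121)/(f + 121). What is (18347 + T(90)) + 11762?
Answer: 30110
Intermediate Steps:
T(f) = 1 (T(f) = (121 + f)/(121 + f) = 1)
(18347 + T(90)) + 11762 = (18347 + 1) + 11762 = 18348 + 11762 = 30110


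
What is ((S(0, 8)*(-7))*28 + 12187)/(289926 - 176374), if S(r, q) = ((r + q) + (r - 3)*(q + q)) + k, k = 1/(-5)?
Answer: 100331/567760 ≈ 0.17671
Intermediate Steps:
k = -1/5 ≈ -0.20000
S(r, q) = -1/5 + q + r + 2*q*(-3 + r) (S(r, q) = ((r + q) + (r - 3)*(q + q)) - 1/5 = ((q + r) + (-3 + r)*(2*q)) - 1/5 = ((q + r) + 2*q*(-3 + r)) - 1/5 = (q + r + 2*q*(-3 + r)) - 1/5 = -1/5 + q + r + 2*q*(-3 + r))
((S(0, 8)*(-7))*28 + 12187)/(289926 - 176374) = (((-1/5 + 0 - 5*8 + 2*8*0)*(-7))*28 + 12187)/(289926 - 176374) = (((-1/5 + 0 - 40 + 0)*(-7))*28 + 12187)/113552 = (-201/5*(-7)*28 + 12187)*(1/113552) = ((1407/5)*28 + 12187)*(1/113552) = (39396/5 + 12187)*(1/113552) = (100331/5)*(1/113552) = 100331/567760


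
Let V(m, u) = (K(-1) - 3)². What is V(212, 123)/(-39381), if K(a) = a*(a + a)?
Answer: -1/39381 ≈ -2.5393e-5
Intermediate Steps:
K(a) = 2*a² (K(a) = a*(2*a) = 2*a²)
V(m, u) = 1 (V(m, u) = (2*(-1)² - 3)² = (2*1 - 3)² = (2 - 3)² = (-1)² = 1)
V(212, 123)/(-39381) = 1/(-39381) = 1*(-1/39381) = -1/39381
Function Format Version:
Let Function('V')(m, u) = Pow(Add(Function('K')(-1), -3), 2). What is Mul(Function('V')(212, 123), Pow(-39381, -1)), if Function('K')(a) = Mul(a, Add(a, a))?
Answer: Rational(-1, 39381) ≈ -2.5393e-5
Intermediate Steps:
Function('K')(a) = Mul(2, Pow(a, 2)) (Function('K')(a) = Mul(a, Mul(2, a)) = Mul(2, Pow(a, 2)))
Function('V')(m, u) = 1 (Function('V')(m, u) = Pow(Add(Mul(2, Pow(-1, 2)), -3), 2) = Pow(Add(Mul(2, 1), -3), 2) = Pow(Add(2, -3), 2) = Pow(-1, 2) = 1)
Mul(Function('V')(212, 123), Pow(-39381, -1)) = Mul(1, Pow(-39381, -1)) = Mul(1, Rational(-1, 39381)) = Rational(-1, 39381)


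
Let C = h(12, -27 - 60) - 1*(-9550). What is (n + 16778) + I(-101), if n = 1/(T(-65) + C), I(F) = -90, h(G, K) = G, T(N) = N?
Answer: 158485937/9497 ≈ 16688.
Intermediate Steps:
C = 9562 (C = 12 - 1*(-9550) = 12 + 9550 = 9562)
n = 1/9497 (n = 1/(-65 + 9562) = 1/9497 ≈ 0.00010530)
(n + 16778) + I(-101) = (1/9497 + 16778) - 90 = 159340667/9497 - 90 = 158485937/9497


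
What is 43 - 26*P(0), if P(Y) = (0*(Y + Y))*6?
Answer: 43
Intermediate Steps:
P(Y) = 0 (P(Y) = (0*(2*Y))*6 = 0*6 = 0)
43 - 26*P(0) = 43 - 26*0 = 43 + 0 = 43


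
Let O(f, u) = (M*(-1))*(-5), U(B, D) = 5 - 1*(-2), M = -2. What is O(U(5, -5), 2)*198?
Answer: -1980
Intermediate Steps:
U(B, D) = 7 (U(B, D) = 5 + 2 = 7)
O(f, u) = -10 (O(f, u) = -2*(-1)*(-5) = 2*(-5) = -10)
O(U(5, -5), 2)*198 = -10*198 = -1980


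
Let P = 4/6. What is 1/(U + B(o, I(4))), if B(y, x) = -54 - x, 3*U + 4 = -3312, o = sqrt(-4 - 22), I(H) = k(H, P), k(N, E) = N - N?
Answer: -3/3478 ≈ -0.00086256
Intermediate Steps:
P = 2/3 (P = 4*(1/6) = 2/3 ≈ 0.66667)
k(N, E) = 0
I(H) = 0
o = I*sqrt(26) (o = sqrt(-26) = I*sqrt(26) ≈ 5.099*I)
U = -3316/3 (U = -4/3 + (1/3)*(-3312) = -4/3 - 1104 = -3316/3 ≈ -1105.3)
1/(U + B(o, I(4))) = 1/(-3316/3 + (-54 - 1*0)) = 1/(-3316/3 + (-54 + 0)) = 1/(-3316/3 - 54) = 1/(-3478/3) = -3/3478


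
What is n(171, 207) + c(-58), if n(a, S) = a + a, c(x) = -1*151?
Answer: 191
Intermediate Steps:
c(x) = -151
n(a, S) = 2*a
n(171, 207) + c(-58) = 2*171 - 151 = 342 - 151 = 191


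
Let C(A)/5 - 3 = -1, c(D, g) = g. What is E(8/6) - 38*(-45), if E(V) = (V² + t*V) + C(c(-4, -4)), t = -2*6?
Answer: 15352/9 ≈ 1705.8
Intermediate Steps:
C(A) = 10 (C(A) = 15 + 5*(-1) = 15 - 5 = 10)
t = -12
E(V) = 10 + V² - 12*V (E(V) = (V² - 12*V) + 10 = 10 + V² - 12*V)
E(8/6) - 38*(-45) = (10 + (8/6)² - 96/6) - 38*(-45) = (10 + (8*(⅙))² - 96/6) + 1710 = (10 + (4/3)² - 12*4/3) + 1710 = (10 + 16/9 - 16) + 1710 = -38/9 + 1710 = 15352/9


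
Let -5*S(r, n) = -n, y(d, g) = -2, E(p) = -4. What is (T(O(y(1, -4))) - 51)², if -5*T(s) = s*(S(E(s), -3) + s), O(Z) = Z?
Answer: 1692601/625 ≈ 2708.2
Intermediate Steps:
S(r, n) = n/5 (S(r, n) = -(-1)*n/5 = n/5)
T(s) = -s*(-⅗ + s)/5 (T(s) = -s*((⅕)*(-3) + s)/5 = -s*(-⅗ + s)/5)
(T(O(y(1, -4))) - 51)² = ((1/25)*(-2)*(3 - 5*(-2)) - 51)² = ((1/25)*(-2)*(3 + 10) - 51)² = ((1/25)*(-2)*13 - 51)² = (-26/25 - 51)² = (-1301/25)² = 1692601/625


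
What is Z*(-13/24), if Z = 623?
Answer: -8099/24 ≈ -337.46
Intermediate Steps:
Z*(-13/24) = 623*(-13/24) = -8099/24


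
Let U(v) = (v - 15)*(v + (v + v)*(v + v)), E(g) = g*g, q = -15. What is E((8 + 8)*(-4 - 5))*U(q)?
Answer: -550540800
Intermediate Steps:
E(g) = g²
U(v) = (-15 + v)*(v + 4*v²) (U(v) = (-15 + v)*(v + (2*v)*(2*v)) = (-15 + v)*(v + 4*v²))
E((8 + 8)*(-4 - 5))*U(q) = ((8 + 8)*(-4 - 5))²*(-15*(-15 - 59*(-15) + 4*(-15)²)) = (16*(-9))²*(-15*(-15 + 885 + 4*225)) = (-144)²*(-15*(-15 + 885 + 900)) = 20736*(-15*1770) = 20736*(-26550) = -550540800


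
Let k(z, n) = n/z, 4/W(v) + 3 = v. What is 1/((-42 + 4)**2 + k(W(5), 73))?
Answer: 2/2961 ≈ 0.00067545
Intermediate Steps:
W(v) = 4/(-3 + v)
1/((-42 + 4)**2 + k(W(5), 73)) = 1/((-42 + 4)**2 + 73/((4/(-3 + 5)))) = 1/((-38)**2 + 73/((4/2))) = 1/(1444 + 73/((4*(1/2)))) = 1/(1444 + 73/2) = 1/(2961/2) = 2/2961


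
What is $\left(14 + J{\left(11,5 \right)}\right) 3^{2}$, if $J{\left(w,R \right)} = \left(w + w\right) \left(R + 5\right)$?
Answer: $2106$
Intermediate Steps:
$J{\left(w,R \right)} = 2 w \left(5 + R\right)$
$\left(14 + J{\left(11,5 \right)}\right) 3^{2} = \left(14 + 2 \cdot 11 \left(5 + 5\right)\right) 3^{2} = \left(14 + 2 \cdot 11 \cdot 10\right) 9 = \left(14 + 220\right) 9 = 234 \cdot 9 = 2106$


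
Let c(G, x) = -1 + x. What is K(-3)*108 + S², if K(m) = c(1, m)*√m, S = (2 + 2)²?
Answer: 256 - 432*I*√3 ≈ 256.0 - 748.25*I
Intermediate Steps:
S = 16 (S = 4² = 16)
K(m) = √m*(-1 + m) (K(m) = (-1 + m)*√m = √m*(-1 + m))
K(-3)*108 + S² = (√(-3)*(-1 - 3))*108 + 16² = ((I*√3)*(-4))*108 + 256 = -4*I*√3*108 + 256 = -432*I*√3 + 256 = 256 - 432*I*√3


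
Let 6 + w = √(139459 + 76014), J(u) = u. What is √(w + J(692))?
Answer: √(686 + √215473) ≈ 33.914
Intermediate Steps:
w = -6 + √215473 (w = -6 + √(139459 + 76014) = -6 + √215473 ≈ 458.19)
√(w + J(692)) = √((-6 + √215473) + 692) = √(686 + √215473)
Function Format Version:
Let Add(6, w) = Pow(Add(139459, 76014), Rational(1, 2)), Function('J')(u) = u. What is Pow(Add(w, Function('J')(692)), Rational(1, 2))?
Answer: Pow(Add(686, Pow(215473, Rational(1, 2))), Rational(1, 2)) ≈ 33.914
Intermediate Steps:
w = Add(-6, Pow(215473, Rational(1, 2))) (w = Add(-6, Pow(Add(139459, 76014), Rational(1, 2))) = Add(-6, Pow(215473, Rational(1, 2))) ≈ 458.19)
Pow(Add(w, Function('J')(692)), Rational(1, 2)) = Pow(Add(Add(-6, Pow(215473, Rational(1, 2))), 692), Rational(1, 2)) = Pow(Add(686, Pow(215473, Rational(1, 2))), Rational(1, 2))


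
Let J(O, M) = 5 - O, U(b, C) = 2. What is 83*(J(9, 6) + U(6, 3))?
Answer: -166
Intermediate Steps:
83*(J(9, 6) + U(6, 3)) = 83*((5 - 1*9) + 2) = 83*((5 - 9) + 2) = 83*(-4 + 2) = 83*(-2) = -166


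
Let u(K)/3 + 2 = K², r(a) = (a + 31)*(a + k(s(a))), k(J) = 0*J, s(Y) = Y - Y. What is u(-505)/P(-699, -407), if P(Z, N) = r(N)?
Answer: 765069/153032 ≈ 4.9994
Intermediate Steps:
s(Y) = 0
k(J) = 0
r(a) = a*(31 + a) (r(a) = (a + 31)*(a + 0) = (31 + a)*a = a*(31 + a))
P(Z, N) = N*(31 + N)
u(K) = -6 + 3*K²
u(-505)/P(-699, -407) = (-6 + 3*(-505)²)/((-407*(31 - 407))) = (-6 + 3*255025)/((-407*(-376))) = (-6 + 765075)/153032 = 765069*(1/153032) = 765069/153032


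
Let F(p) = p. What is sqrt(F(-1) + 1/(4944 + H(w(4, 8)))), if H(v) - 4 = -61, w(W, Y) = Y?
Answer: I*sqrt(2653098)/1629 ≈ 0.9999*I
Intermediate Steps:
H(v) = -57 (H(v) = 4 - 61 = -57)
sqrt(F(-1) + 1/(4944 + H(w(4, 8)))) = sqrt(-1 + 1/(4944 - 57)) = sqrt(-1 + 1/4887) = sqrt(-4886/4887) = I*sqrt(2653098)/1629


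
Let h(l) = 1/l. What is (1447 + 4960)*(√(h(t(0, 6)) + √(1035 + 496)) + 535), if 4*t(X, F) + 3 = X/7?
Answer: 3427745 + 6407*√(-12 + 9*√1531)/3 ≈ 3.4671e+6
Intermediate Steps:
t(X, F) = -¾ + X/28 (t(X, F) = -¾ + (X/7)/4 = -¾ + X/28)
(1447 + 4960)*(√(h(t(0, 6)) + √(1035 + 496)) + 535) = (1447 + 4960)*(√(1/(-¾ + (1/28)*0) + √(1035 + 496)) + 535) = 6407*(√(1/(-¾ + 0) + √1531) + 535) = 6407*(√(1/(-¾) + √1531) + 535) = 6407*(√(-4/3 + √1531) + 535) = 6407*(535 + √(-4/3 + √1531)) = 3427745 + 6407*√(-4/3 + √1531)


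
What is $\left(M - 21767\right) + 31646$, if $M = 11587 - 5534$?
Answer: $15932$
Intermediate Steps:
$M = 6053$ ($M = 11587 - 5534 = 6053$)
$\left(M - 21767\right) + 31646 = \left(6053 - 21767\right) + 31646 = -15714 + 31646 = 15932$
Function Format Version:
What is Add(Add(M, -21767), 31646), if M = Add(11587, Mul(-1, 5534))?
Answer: 15932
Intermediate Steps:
M = 6053 (M = Add(11587, -5534) = 6053)
Add(Add(M, -21767), 31646) = Add(Add(6053, -21767), 31646) = Add(-15714, 31646) = 15932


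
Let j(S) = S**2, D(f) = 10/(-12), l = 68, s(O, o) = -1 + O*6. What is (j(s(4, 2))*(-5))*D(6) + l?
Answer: 13633/6 ≈ 2272.2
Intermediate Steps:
s(O, o) = -1 + 6*O
D(f) = -5/6 (D(f) = 10*(-1/12) = -5/6)
(j(s(4, 2))*(-5))*D(6) + l = ((-1 + 6*4)**2*(-5))*(-5/6) + 68 = ((-1 + 24)**2*(-5))*(-5/6) + 68 = (23**2*(-5))*(-5/6) + 68 = (529*(-5))*(-5/6) + 68 = -2645*(-5/6) + 68 = 13225/6 + 68 = 13633/6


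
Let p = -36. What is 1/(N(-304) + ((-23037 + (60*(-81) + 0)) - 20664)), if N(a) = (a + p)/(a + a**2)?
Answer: -23028/1118262793 ≈ -2.0593e-5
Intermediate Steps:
N(a) = (-36 + a)/(a + a**2) (N(a) = (a - 36)/(a + a**2) = (-36 + a)/(a + a**2))
1/(N(-304) + ((-23037 + (60*(-81) + 0)) - 20664)) = 1/((-36 - 304)/((-304)*(1 - 304)) + ((-23037 + (60*(-81) + 0)) - 20664)) = 1/(-1/304*(-340)/(-303) + ((-23037 + (-4860 + 0)) - 20664)) = 1/(-1/304*(-1/303)*(-340) + ((-23037 - 4860) - 20664)) = 1/(-85/23028 + (-27897 - 20664)) = 1/(-85/23028 - 48561) = 1/(-1118262793/23028) = -23028/1118262793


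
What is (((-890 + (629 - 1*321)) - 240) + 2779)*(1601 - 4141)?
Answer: -4970780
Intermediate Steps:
(((-890 + (629 - 1*321)) - 240) + 2779)*(1601 - 4141) = (((-890 + (629 - 321)) - 240) + 2779)*(-2540) = (((-890 + 308) - 240) + 2779)*(-2540) = ((-582 - 240) + 2779)*(-2540) = (-822 + 2779)*(-2540) = 1957*(-2540) = -4970780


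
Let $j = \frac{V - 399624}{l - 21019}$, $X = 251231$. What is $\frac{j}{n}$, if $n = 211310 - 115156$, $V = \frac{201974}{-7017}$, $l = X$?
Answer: $- \frac{1402181791}{77663470607508} \approx -1.8055 \cdot 10^{-5}$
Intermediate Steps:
$l = 251231$
$V = - \frac{201974}{7017}$ ($V = 201974 \left(- \frac{1}{7017}\right) = - \frac{201974}{7017} \approx -28.784$)
$j = - \frac{1402181791}{807698802}$ ($j = \frac{- \frac{201974}{7017} - 399624}{251231 - 21019} = - \frac{2804363582}{7017 \cdot 230212} = \left(- \frac{2804363582}{7017}\right) \frac{1}{230212} = - \frac{1402181791}{807698802} \approx -1.736$)
$n = 96154$
$\frac{j}{n} = - \frac{1402181791}{807698802 \cdot 96154} = \left(- \frac{1402181791}{807698802}\right) \frac{1}{96154} = - \frac{1402181791}{77663470607508}$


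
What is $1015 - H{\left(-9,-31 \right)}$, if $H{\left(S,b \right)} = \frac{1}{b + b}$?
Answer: $\frac{62931}{62} \approx 1015.0$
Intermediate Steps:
$H{\left(S,b \right)} = \frac{1}{2 b}$
$1015 - H{\left(-9,-31 \right)} = 1015 - \frac{1}{2 \left(-31\right)} = 1015 - \frac{1}{2} \left(- \frac{1}{31}\right) = 1015 - - \frac{1}{62} = 1015 + \frac{1}{62} = \frac{62931}{62}$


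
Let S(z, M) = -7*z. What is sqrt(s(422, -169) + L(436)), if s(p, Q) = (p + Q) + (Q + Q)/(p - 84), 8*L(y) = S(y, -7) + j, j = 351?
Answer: I*sqrt(1370)/4 ≈ 9.2534*I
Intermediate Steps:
L(y) = 351/8 - 7*y/8 (L(y) = (-7*y + 351)/8 = (351 - 7*y)/8 = 351/8 - 7*y/8)
s(p, Q) = Q + p + 2*Q/(-84 + p) (s(p, Q) = (Q + p) + (2*Q)/(-84 + p) = (Q + p) + 2*Q/(-84 + p) = Q + p + 2*Q/(-84 + p))
sqrt(s(422, -169) + L(436)) = sqrt((422**2 - 84*422 - 82*(-169) - 169*422)/(-84 + 422) + (351/8 - 7/8*436)) = sqrt((178084 - 35448 + 13858 - 71318)/338 + (351/8 - 763/2)) = sqrt((1/338)*85176 - 2701/8) = sqrt(252 - 2701/8) = sqrt(-685/8) = I*sqrt(1370)/4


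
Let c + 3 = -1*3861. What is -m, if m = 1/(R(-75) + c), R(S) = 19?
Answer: 1/3845 ≈ 0.00026008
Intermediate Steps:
c = -3864 (c = -3 - 1*3861 = -3 - 3861 = -3864)
m = -1/3845 (m = 1/(19 - 3864) = 1/(-3845) = -1/3845 ≈ -0.00026008)
-m = -1*(-1/3845) = 1/3845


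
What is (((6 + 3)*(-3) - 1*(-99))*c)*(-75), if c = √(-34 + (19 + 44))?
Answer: -5400*√29 ≈ -29080.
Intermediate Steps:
c = √29 (c = √(-34 + 63) = √29 ≈ 5.3852)
(((6 + 3)*(-3) - 1*(-99))*c)*(-75) = (((6 + 3)*(-3) - 1*(-99))*√29)*(-75) = ((9*(-3) + 99)*√29)*(-75) = ((-27 + 99)*√29)*(-75) = (72*√29)*(-75) = -5400*√29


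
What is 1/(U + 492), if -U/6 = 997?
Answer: -1/5490 ≈ -0.00018215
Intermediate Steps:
U = -5982 (U = -6*997 = -5982)
1/(U + 492) = 1/(-5982 + 492) = 1/(-5490) = -1/5490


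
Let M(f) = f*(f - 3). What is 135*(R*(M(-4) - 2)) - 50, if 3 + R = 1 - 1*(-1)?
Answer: -3560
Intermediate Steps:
R = -1 (R = -3 + (1 - 1*(-1)) = -3 + (1 + 1) = -3 + 2 = -1)
M(f) = f*(-3 + f)
135*(R*(M(-4) - 2)) - 50 = 135*(-(-4*(-3 - 4) - 2)) - 50 = 135*(-(-4*(-7) - 2)) - 50 = 135*(-(28 - 2)) - 50 = 135*(-1*26) - 50 = 135*(-26) - 50 = -3510 - 50 = -3560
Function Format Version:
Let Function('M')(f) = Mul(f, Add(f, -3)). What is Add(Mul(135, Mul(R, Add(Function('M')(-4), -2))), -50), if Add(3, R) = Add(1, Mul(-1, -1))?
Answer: -3560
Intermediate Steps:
R = -1 (R = Add(-3, Add(1, Mul(-1, -1))) = Add(-3, Add(1, 1)) = Add(-3, 2) = -1)
Function('M')(f) = Mul(f, Add(-3, f))
Add(Mul(135, Mul(R, Add(Function('M')(-4), -2))), -50) = Add(Mul(135, Mul(-1, Add(Mul(-4, Add(-3, -4)), -2))), -50) = Add(Mul(135, Mul(-1, Add(Mul(-4, -7), -2))), -50) = Add(Mul(135, Mul(-1, Add(28, -2))), -50) = Add(Mul(135, Mul(-1, 26)), -50) = Add(Mul(135, -26), -50) = Add(-3510, -50) = -3560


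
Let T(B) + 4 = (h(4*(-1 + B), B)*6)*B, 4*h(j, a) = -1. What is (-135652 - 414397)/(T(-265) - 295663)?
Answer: 1100098/590539 ≈ 1.8629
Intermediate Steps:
h(j, a) = -¼ (h(j, a) = (¼)*(-1) = -¼)
T(B) = -4 - 3*B/2 (T(B) = -4 + (-¼*6)*B = -4 - 3*B/2)
(-135652 - 414397)/(T(-265) - 295663) = (-135652 - 414397)/((-4 - 3/2*(-265)) - 295663) = -550049/((-4 + 795/2) - 295663) = -550049/(787/2 - 295663) = -550049/(-590539/2) = -550049*(-2/590539) = 1100098/590539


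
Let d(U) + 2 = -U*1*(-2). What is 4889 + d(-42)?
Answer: 4803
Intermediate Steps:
d(U) = -2 + 2*U (d(U) = -2 - U*1*(-2) = -2 - U*(-2) = -2 - (-2)*U = -2 + 2*U)
4889 + d(-42) = 4889 + (-2 + 2*(-42)) = 4889 + (-2 - 84) = 4889 - 86 = 4803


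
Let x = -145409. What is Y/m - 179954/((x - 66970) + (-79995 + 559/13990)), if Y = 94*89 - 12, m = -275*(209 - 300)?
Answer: 13881759194522/14622864331075 ≈ 0.94932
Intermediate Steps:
m = 25025 (m = -275*(-91) = 25025)
Y = 8354 (Y = 8366 - 12 = 8354)
Y/m - 179954/((x - 66970) + (-79995 + 559/13990)) = 8354/25025 - 179954/((-145409 - 66970) + (-79995 + 559/13990)) = 8354*(1/25025) - 179954/(-212379 + (-79995 + 559*(1/13990))) = 8354/25025 - 179954/(-212379 + (-79995 + 559/13990)) = 8354/25025 - 179954/(-212379 - 1119129491/13990) = 8354/25025 - 179954/(-4090311701/13990) = 8354/25025 - 179954*(-13990/4090311701) = 8354/25025 + 2517556460/4090311701 = 13881759194522/14622864331075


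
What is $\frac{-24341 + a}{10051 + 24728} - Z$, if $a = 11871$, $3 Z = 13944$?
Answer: $- \frac{161665262}{34779} \approx -4648.4$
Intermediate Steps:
$Z = 4648$ ($Z = \frac{1}{3} \cdot 13944 = 4648$)
$\frac{-24341 + a}{10051 + 24728} - Z = \frac{-24341 + 11871}{10051 + 24728} - 4648 = - \frac{12470}{34779} - 4648 = - \frac{161665262}{34779}$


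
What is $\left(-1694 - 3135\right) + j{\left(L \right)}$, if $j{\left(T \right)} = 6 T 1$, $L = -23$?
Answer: $-4967$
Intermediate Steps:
$j{\left(T \right)} = 6 T$
$\left(-1694 - 3135\right) + j{\left(L \right)} = \left(-1694 - 3135\right) + 6 \left(-23\right) = -4829 - 138 = -4967$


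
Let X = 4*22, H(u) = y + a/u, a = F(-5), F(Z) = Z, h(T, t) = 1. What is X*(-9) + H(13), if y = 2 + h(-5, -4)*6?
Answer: -10197/13 ≈ -784.38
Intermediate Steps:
a = -5
y = 8 (y = 2 + 1*6 = 2 + 6 = 8)
H(u) = 8 - 5/u
X = 88
X*(-9) + H(13) = 88*(-9) + (8 - 5/13) = -792 + (8 - 5*1/13) = -792 + (8 - 5/13) = -792 + 99/13 = -10197/13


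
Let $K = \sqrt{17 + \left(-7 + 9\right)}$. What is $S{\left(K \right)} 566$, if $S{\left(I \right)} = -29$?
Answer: $-16414$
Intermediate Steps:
$K = \sqrt{19}$ ($K = \sqrt{17 + 2} = \sqrt{19} \approx 4.3589$)
$S{\left(K \right)} 566 = \left(-29\right) 566 = -16414$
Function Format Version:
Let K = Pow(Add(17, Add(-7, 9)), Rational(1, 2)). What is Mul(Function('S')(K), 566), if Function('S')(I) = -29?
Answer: -16414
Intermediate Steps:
K = Pow(19, Rational(1, 2)) (K = Pow(Add(17, 2), Rational(1, 2)) = Pow(19, Rational(1, 2)) ≈ 4.3589)
Mul(Function('S')(K), 566) = Mul(-29, 566) = -16414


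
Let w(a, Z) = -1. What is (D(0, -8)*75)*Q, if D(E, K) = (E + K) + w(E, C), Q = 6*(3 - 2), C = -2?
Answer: -4050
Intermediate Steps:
Q = 6 (Q = 6*1 = 6)
D(E, K) = -1 + E + K (D(E, K) = (E + K) - 1 = -1 + E + K)
(D(0, -8)*75)*Q = ((-1 + 0 - 8)*75)*6 = -9*75*6 = -675*6 = -4050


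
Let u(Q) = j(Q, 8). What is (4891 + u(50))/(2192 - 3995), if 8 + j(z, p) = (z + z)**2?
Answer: -4961/601 ≈ -8.2546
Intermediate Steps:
j(z, p) = -8 + 4*z**2 (j(z, p) = -8 + (z + z)**2 = -8 + (2*z)**2 = -8 + 4*z**2)
u(Q) = -8 + 4*Q**2
(4891 + u(50))/(2192 - 3995) = (4891 + (-8 + 4*50**2))/(2192 - 3995) = (4891 + (-8 + 4*2500))/(-1803) = (4891 + (-8 + 10000))*(-1/1803) = (4891 + 9992)*(-1/1803) = 14883*(-1/1803) = -4961/601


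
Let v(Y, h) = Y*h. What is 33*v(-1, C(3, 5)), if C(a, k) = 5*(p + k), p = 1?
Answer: -990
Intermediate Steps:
C(a, k) = 5 + 5*k (C(a, k) = 5*(1 + k) = 5 + 5*k)
33*v(-1, C(3, 5)) = 33*(-(5 + 5*5)) = 33*(-(5 + 25)) = 33*(-1*30) = 33*(-30) = -990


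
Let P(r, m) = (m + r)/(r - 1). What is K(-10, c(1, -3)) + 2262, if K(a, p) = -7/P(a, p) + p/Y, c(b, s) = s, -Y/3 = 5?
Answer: 146658/65 ≈ 2256.3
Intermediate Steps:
Y = -15 (Y = -3*5 = -15)
P(r, m) = (m + r)/(-1 + r)
K(a, p) = -p/15 - 7*(-1 + a)/(a + p) (K(a, p) = -7*(-1 + a)/(p + a) + p/(-15) = -7*(-1 + a)/(a + p) + p*(-1/15) = -7*(-1 + a)/(a + p) - p/15 = -p/15 - 7*(-1 + a)/(a + p))
K(-10, c(1, -3)) + 2262 = (7 - 7*(-10) - 1/15*(-3)*(-10 - 3))/(-10 - 3) + 2262 = (7 + 70 - 1/15*(-3)*(-13))/(-13) + 2262 = -(7 + 70 - 13/5)/13 + 2262 = -1/13*372/5 + 2262 = -372/65 + 2262 = 146658/65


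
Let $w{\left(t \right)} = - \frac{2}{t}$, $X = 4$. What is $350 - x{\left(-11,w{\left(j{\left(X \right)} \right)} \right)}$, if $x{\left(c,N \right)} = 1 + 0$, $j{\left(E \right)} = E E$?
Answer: $349$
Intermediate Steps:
$j{\left(E \right)} = E^{2}$
$x{\left(c,N \right)} = 1$
$350 - x{\left(-11,w{\left(j{\left(X \right)} \right)} \right)} = 350 - 1 = 349$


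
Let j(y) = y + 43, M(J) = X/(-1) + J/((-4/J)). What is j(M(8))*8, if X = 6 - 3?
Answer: 192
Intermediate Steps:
X = 3
M(J) = -3 - J²/4 (M(J) = 3/(-1) + J/((-4/J)) = 3*(-1) + J*(-J/4) = -3 - J²/4)
j(y) = 43 + y
j(M(8))*8 = (43 + (-3 - ¼*8²))*8 = (43 + (-3 - ¼*64))*8 = (43 + (-3 - 16))*8 = (43 - 19)*8 = 24*8 = 192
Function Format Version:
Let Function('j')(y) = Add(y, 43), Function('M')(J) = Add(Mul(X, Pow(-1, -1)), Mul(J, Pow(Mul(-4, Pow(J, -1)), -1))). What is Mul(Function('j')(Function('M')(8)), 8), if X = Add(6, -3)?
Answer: 192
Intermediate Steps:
X = 3
Function('M')(J) = Add(-3, Mul(Rational(-1, 4), Pow(J, 2))) (Function('M')(J) = Add(Mul(3, Pow(-1, -1)), Mul(J, Pow(Mul(-4, Pow(J, -1)), -1))) = Add(Mul(3, -1), Mul(J, Mul(Rational(-1, 4), J))) = Add(-3, Mul(Rational(-1, 4), Pow(J, 2))))
Function('j')(y) = Add(43, y)
Mul(Function('j')(Function('M')(8)), 8) = Mul(Add(43, Add(-3, Mul(Rational(-1, 4), Pow(8, 2)))), 8) = Mul(Add(43, Add(-3, Mul(Rational(-1, 4), 64))), 8) = Mul(Add(43, Add(-3, -16)), 8) = Mul(Add(43, -19), 8) = Mul(24, 8) = 192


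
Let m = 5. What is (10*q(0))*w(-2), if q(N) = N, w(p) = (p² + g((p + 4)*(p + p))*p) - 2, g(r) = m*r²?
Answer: 0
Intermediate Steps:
g(r) = 5*r²
w(p) = -2 + p² + 20*p³*(4 + p)² (w(p) = (p² + (5*((p + 4)*(p + p))²)*p) - 2 = (p² + (5*((4 + p)*(2*p))²)*p) - 2 = (p² + (5*(2*p*(4 + p))²)*p) - 2 = (p² + (5*(4*p²*(4 + p)²))*p) - 2 = (p² + (20*p²*(4 + p)²)*p) - 2 = (p² + 20*p³*(4 + p)²) - 2 = -2 + p² + 20*p³*(4 + p)²)
(10*q(0))*w(-2) = (10*0)*(-2 + (-2)² + 20*(-2)³*(4 - 2)²) = 0*(-2 + 4 + 20*(-8)*2²) = 0*(-2 + 4 + 20*(-8)*4) = 0*(-2 + 4 - 640) = 0*(-638) = 0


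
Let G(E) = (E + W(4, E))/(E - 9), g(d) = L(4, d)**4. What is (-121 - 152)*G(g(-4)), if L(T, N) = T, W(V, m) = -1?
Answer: -5355/19 ≈ -281.84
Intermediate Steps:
g(d) = 256 (g(d) = 4**4 = 256)
G(E) = (-1 + E)/(-9 + E) (G(E) = (E - 1)/(E - 9) = (-1 + E)/(-9 + E))
(-121 - 152)*G(g(-4)) = (-121 - 152)*((-1 + 256)/(-9 + 256)) = -273*255/247 = -5355/19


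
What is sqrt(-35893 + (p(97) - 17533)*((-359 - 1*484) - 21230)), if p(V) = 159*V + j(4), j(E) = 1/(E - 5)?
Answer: sqrt(46560210) ≈ 6823.5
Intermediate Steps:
j(E) = 1/(-5 + E)
p(V) = -1 + 159*V (p(V) = 159*V + 1/(-5 + 4) = 159*V + 1/(-1) = 159*V - 1 = -1 + 159*V)
sqrt(-35893 + (p(97) - 17533)*((-359 - 1*484) - 21230)) = sqrt(-35893 + ((-1 + 159*97) - 17533)*((-359 - 1*484) - 21230)) = sqrt(-35893 + ((-1 + 15423) - 17533)*((-359 - 484) - 21230)) = sqrt(-35893 + (15422 - 17533)*(-843 - 21230)) = sqrt(-35893 - 2111*(-22073)) = sqrt(-35893 + 46596103) = sqrt(46560210)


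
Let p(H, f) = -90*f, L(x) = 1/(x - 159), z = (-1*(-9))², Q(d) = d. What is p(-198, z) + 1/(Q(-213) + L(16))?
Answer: -222053543/30460 ≈ -7290.0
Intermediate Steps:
z = 81 (z = 9² = 81)
L(x) = 1/(-159 + x)
p(-198, z) + 1/(Q(-213) + L(16)) = -90*81 + 1/(-213 + 1/(-159 + 16)) = -7290 + 1/(-213 + 1/(-143)) = -7290 + 1/(-213 - 1/143) = -7290 + 1/(-30460/143) = -7290 - 143/30460 = -222053543/30460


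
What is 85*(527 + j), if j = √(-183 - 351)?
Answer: 44795 + 85*I*√534 ≈ 44795.0 + 1964.2*I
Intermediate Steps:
j = I*√534 (j = √(-534) = I*√534 ≈ 23.108*I)
85*(527 + j) = 85*(527 + I*√534) = 44795 + 85*I*√534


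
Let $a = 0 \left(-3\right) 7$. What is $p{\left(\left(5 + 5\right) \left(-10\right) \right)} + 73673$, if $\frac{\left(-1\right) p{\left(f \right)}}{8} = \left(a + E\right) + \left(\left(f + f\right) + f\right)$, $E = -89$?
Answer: $76785$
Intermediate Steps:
$a = 0$ ($a = 0 \cdot 7 = 0$)
$p{\left(f \right)} = 712 - 24 f$ ($p{\left(f \right)} = - 8 \left(\left(0 - 89\right) + \left(\left(f + f\right) + f\right)\right) = - 8 \left(-89 + \left(2 f + f\right)\right) = - 8 \left(-89 + 3 f\right) = 712 - 24 f$)
$p{\left(\left(5 + 5\right) \left(-10\right) \right)} + 73673 = \left(712 - 24 \left(5 + 5\right) \left(-10\right)\right) + 73673 = \left(712 - 24 \cdot 10 \left(-10\right)\right) + 73673 = \left(712 - -2400\right) + 73673 = \left(712 + 2400\right) + 73673 = 3112 + 73673 = 76785$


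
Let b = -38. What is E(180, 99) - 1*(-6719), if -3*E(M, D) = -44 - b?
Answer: 6721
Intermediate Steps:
E(M, D) = 2 (E(M, D) = -(-44 - 1*(-38))/3 = -(-44 + 38)/3 = -1/3*(-6) = 2)
E(180, 99) - 1*(-6719) = 2 - 1*(-6719) = 2 + 6719 = 6721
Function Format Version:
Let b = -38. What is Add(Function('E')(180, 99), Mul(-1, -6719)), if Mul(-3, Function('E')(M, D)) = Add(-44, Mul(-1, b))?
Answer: 6721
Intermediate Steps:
Function('E')(M, D) = 2 (Function('E')(M, D) = Mul(Rational(-1, 3), Add(-44, Mul(-1, -38))) = Mul(Rational(-1, 3), Add(-44, 38)) = Mul(Rational(-1, 3), -6) = 2)
Add(Function('E')(180, 99), Mul(-1, -6719)) = Add(2, Mul(-1, -6719)) = Add(2, 6719) = 6721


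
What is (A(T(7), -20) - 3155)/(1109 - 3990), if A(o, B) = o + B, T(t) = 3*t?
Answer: 3154/2881 ≈ 1.0948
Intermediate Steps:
A(o, B) = B + o
(A(T(7), -20) - 3155)/(1109 - 3990) = ((-20 + 3*7) - 3155)/(1109 - 3990) = ((-20 + 21) - 3155)/(-2881) = (1 - 3155)*(-1/2881) = -3154*(-1/2881) = 3154/2881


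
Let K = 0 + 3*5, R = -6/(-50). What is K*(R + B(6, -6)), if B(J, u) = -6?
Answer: -441/5 ≈ -88.200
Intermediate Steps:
R = 3/25 (R = -6*(-1/50) = 3/25 ≈ 0.12000)
K = 15 (K = 0 + 15 = 15)
K*(R + B(6, -6)) = 15*(3/25 - 6) = 15*(-147/25) = -441/5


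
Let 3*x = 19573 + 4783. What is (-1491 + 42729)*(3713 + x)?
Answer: 487914270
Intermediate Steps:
x = 24356/3 (x = (19573 + 4783)/3 = (1/3)*24356 = 24356/3 ≈ 8118.7)
(-1491 + 42729)*(3713 + x) = (-1491 + 42729)*(3713 + 24356/3) = 41238*(35495/3) = 487914270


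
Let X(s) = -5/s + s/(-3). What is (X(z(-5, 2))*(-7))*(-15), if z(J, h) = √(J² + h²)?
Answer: -1540*√29/29 ≈ -285.97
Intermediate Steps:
X(s) = -5/s - s/3 (X(s) = -5/s + s*(-⅓) = -5/s - s/3)
(X(z(-5, 2))*(-7))*(-15) = ((-5/√((-5)² + 2²) - √((-5)² + 2²)/3)*(-7))*(-15) = ((-5/√(25 + 4) - √(25 + 4)/3)*(-7))*(-15) = ((-5*√29/29 - √29/3)*(-7))*(-15) = (-44*√29/87*(-7))*(-15) = (308*√29/87)*(-15) = -1540*√29/29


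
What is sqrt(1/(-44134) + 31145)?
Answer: sqrt(60664541035486)/44134 ≈ 176.48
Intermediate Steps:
sqrt(1/(-44134) + 31145) = sqrt(-1/44134 + 31145) = sqrt(1374553429/44134) = sqrt(60664541035486)/44134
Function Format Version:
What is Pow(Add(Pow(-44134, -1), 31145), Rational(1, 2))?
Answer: Mul(Rational(1, 44134), Pow(60664541035486, Rational(1, 2))) ≈ 176.48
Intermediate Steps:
Pow(Add(Pow(-44134, -1), 31145), Rational(1, 2)) = Pow(Add(Rational(-1, 44134), 31145), Rational(1, 2)) = Pow(Rational(1374553429, 44134), Rational(1, 2)) = Mul(Rational(1, 44134), Pow(60664541035486, Rational(1, 2)))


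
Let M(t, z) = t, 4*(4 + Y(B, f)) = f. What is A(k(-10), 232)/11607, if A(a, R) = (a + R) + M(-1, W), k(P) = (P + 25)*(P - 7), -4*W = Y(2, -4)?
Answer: -8/3869 ≈ -0.0020677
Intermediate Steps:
Y(B, f) = -4 + f/4
W = 5/4 (W = -(-4 + (1/4)*(-4))/4 = -(-4 - 1)/4 = -1/4*(-5) = 5/4 ≈ 1.2500)
k(P) = (-7 + P)*(25 + P) (k(P) = (25 + P)*(-7 + P) = (-7 + P)*(25 + P))
A(a, R) = -1 + R + a (A(a, R) = (a + R) - 1 = (R + a) - 1 = -1 + R + a)
A(k(-10), 232)/11607 = (-1 + 232 + (-175 + (-10)**2 + 18*(-10)))/11607 = (-1 + 232 + (-175 + 100 - 180))*(1/11607) = (-1 + 232 - 255)*(1/11607) = -24*1/11607 = -8/3869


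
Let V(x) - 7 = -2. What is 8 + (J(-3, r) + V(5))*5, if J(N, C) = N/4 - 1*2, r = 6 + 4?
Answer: 77/4 ≈ 19.250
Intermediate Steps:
r = 10
J(N, C) = -2 + N/4 (J(N, C) = N*(¼) - 2 = N/4 - 2 = -2 + N/4)
V(x) = 5 (V(x) = 7 - 2 = 5)
8 + (J(-3, r) + V(5))*5 = 8 + ((-2 + (¼)*(-3)) + 5)*5 = 8 + ((-2 - ¾) + 5)*5 = 8 + (-11/4 + 5)*5 = 8 + (9/4)*5 = 8 + 45/4 = 77/4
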